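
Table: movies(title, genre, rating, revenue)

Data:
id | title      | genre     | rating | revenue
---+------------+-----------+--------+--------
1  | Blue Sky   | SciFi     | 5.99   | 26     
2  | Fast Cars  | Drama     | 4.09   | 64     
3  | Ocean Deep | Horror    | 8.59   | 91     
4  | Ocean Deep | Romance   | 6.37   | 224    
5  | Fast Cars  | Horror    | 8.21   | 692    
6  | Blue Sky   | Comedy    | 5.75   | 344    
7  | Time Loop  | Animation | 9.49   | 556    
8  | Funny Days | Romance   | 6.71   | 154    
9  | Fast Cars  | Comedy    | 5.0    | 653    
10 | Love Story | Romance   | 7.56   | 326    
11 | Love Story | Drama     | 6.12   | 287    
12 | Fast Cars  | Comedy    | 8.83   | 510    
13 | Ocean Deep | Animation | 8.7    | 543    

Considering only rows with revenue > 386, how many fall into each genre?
SELECT genre, COUNT(*)
FROM movies
WHERE revenue > 386
GROUP BY genre

Note: WHERE filters rows before grouping.

Result:
  Animation: 2
  Comedy: 2
  Horror: 1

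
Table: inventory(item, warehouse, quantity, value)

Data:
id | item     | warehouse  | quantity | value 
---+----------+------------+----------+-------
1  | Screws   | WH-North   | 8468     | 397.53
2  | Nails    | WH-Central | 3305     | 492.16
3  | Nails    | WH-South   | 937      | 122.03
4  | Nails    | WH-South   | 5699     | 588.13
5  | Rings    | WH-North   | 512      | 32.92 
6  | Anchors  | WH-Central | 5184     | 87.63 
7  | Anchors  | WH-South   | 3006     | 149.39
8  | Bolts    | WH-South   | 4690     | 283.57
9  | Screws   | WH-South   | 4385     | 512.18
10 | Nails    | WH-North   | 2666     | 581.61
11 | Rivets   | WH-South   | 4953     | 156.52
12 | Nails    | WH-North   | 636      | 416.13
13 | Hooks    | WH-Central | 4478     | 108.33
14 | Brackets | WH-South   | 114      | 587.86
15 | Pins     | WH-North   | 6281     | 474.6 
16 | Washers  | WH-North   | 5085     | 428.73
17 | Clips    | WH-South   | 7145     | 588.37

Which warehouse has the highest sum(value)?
SELECT warehouse, SUM(value) as val
FROM inventory
GROUP BY warehouse
ORDER BY val DESC
LIMIT 1

Result: WH-South with sum(value) = 2988.05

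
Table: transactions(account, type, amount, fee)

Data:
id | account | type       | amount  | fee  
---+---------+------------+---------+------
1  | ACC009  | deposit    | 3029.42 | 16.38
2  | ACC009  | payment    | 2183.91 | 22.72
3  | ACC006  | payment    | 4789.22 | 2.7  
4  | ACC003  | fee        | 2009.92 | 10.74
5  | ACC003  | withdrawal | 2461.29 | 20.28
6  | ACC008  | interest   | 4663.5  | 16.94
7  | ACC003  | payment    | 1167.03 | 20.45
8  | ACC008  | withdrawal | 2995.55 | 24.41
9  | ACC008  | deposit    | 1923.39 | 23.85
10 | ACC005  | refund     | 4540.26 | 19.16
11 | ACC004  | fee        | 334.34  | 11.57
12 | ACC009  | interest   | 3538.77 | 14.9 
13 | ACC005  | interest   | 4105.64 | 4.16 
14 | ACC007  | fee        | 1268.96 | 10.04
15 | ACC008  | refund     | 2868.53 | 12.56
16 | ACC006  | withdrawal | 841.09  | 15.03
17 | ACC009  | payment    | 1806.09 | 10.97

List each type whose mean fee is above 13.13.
SELECT type, AVG(fee)
FROM transactions
GROUP BY type
HAVING AVG(fee) > 13.13

Result:
  deposit: avg=20.12
  payment: avg=14.21
  refund: avg=15.86
  withdrawal: avg=19.91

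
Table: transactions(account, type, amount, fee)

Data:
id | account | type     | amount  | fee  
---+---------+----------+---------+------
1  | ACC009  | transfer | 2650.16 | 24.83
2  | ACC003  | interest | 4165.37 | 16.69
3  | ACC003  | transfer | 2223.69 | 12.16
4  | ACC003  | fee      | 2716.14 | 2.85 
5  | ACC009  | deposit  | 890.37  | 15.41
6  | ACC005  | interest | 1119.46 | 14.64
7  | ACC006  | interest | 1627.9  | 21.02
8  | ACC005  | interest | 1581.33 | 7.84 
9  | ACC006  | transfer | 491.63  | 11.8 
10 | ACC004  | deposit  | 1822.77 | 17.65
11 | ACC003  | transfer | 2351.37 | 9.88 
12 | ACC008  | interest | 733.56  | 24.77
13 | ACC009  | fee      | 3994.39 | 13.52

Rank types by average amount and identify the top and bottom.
SELECT type, AVG(amount)
FROM transactions
GROUP BY type
ORDER BY AVG(amount)

All groups:
  deposit: 1356.57
  interest: 1845.52
  transfer: 1929.21
  fee: 3355.27

Highest: fee (3355.27)
Lowest: deposit (1356.57)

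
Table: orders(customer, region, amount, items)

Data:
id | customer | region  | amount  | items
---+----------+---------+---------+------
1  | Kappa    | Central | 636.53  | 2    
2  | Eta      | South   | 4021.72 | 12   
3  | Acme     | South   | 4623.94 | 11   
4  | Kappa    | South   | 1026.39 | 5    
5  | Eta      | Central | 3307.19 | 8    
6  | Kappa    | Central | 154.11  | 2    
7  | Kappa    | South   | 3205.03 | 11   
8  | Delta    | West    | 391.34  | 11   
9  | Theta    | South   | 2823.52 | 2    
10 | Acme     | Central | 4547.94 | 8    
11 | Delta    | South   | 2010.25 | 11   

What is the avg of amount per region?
SELECT region, AVG(amount) as result
FROM orders
GROUP BY region

Result:
  Central: 2161.44
  South: 2951.81
  West: 391.34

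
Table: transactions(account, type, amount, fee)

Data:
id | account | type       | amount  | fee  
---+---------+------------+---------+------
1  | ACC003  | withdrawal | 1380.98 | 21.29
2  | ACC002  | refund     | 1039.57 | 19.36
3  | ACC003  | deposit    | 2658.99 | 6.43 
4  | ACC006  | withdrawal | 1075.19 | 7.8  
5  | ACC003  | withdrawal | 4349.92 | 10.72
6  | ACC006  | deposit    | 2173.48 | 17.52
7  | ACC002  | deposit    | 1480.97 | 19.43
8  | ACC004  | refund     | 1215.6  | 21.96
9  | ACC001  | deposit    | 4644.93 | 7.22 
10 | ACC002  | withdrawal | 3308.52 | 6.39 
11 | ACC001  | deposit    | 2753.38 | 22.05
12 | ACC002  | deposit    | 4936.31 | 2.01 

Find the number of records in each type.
SELECT type, COUNT(*) as count
FROM transactions
GROUP BY type

Result:
  deposit: 6
  refund: 2
  withdrawal: 4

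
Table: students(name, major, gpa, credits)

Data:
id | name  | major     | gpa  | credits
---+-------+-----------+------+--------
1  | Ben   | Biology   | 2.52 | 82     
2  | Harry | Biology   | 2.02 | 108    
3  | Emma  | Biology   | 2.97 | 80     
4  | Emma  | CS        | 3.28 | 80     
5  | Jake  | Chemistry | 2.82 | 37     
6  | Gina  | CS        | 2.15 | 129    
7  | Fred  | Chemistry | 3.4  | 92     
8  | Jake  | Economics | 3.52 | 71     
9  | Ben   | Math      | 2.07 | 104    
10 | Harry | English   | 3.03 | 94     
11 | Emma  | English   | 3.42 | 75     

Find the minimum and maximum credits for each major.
SELECT major, MIN(credits), MAX(credits)
FROM students
GROUP BY major

Result:
  Biology: min=80, max=108
  CS: min=80, max=129
  Chemistry: min=37, max=92
  Economics: min=71, max=71
  English: min=75, max=94
  Math: min=104, max=104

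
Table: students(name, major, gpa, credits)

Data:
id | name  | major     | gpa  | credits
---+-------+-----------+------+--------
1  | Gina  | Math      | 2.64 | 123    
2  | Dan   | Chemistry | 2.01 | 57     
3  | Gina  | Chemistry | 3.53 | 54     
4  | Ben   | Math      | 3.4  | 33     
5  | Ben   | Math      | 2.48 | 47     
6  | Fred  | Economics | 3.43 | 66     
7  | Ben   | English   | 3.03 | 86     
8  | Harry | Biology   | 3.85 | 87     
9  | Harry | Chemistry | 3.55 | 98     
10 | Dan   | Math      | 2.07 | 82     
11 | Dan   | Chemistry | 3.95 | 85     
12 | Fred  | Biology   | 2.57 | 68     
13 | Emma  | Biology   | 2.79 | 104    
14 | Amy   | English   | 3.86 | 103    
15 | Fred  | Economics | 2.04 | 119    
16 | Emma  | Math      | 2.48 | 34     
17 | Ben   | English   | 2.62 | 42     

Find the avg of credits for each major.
SELECT major, AVG(credits) as result
FROM students
GROUP BY major

Result:
  Biology: 86.33
  Chemistry: 73.50
  Economics: 92.50
  English: 77.00
  Math: 63.80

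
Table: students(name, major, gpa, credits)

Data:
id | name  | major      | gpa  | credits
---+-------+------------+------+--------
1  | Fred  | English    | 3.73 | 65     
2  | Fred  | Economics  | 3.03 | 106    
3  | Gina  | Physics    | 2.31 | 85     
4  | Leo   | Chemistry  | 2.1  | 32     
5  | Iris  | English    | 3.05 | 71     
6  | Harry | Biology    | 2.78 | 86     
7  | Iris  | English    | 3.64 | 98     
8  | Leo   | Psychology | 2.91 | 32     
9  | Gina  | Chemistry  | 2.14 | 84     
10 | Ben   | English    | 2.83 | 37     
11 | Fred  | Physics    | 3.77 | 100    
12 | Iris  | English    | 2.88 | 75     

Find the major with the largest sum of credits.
SELECT major, SUM(credits) as val
FROM students
GROUP BY major
ORDER BY val DESC
LIMIT 1

Result: English with sum(credits) = 346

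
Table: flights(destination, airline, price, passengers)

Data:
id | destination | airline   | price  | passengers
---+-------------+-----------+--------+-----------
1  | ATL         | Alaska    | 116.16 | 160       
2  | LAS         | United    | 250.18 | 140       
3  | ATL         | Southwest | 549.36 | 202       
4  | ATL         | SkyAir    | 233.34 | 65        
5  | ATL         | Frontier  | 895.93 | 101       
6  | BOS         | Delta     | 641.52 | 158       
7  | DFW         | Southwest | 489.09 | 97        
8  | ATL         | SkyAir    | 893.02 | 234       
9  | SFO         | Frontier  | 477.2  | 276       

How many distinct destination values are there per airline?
SELECT airline, COUNT(DISTINCT destination)
FROM flights
GROUP BY airline

Result:
  Alaska: 1 distinct
  Delta: 1 distinct
  Frontier: 2 distinct
  SkyAir: 1 distinct
  Southwest: 2 distinct
  United: 1 distinct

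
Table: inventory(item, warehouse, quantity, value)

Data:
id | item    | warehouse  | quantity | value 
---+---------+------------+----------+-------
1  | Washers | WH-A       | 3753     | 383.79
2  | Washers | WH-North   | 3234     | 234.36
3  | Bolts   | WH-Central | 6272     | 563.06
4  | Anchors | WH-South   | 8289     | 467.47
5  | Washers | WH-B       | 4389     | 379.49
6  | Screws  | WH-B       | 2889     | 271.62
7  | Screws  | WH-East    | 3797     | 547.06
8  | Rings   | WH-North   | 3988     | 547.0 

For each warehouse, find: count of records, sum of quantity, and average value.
SELECT warehouse,
       COUNT(*) as cnt,
       SUM(quantity) as total_quantity,
       AVG(value) as avg_value
FROM inventory
GROUP BY warehouse

Result:
  WH-A: 1 records, 3753 total quantity, 383.79 avg value
  WH-B: 2 records, 7278 total quantity, 325.56 avg value
  WH-Central: 1 records, 6272 total quantity, 563.06 avg value
  WH-East: 1 records, 3797 total quantity, 547.06 avg value
  WH-North: 2 records, 7222 total quantity, 390.68 avg value
  WH-South: 1 records, 8289 total quantity, 467.47 avg value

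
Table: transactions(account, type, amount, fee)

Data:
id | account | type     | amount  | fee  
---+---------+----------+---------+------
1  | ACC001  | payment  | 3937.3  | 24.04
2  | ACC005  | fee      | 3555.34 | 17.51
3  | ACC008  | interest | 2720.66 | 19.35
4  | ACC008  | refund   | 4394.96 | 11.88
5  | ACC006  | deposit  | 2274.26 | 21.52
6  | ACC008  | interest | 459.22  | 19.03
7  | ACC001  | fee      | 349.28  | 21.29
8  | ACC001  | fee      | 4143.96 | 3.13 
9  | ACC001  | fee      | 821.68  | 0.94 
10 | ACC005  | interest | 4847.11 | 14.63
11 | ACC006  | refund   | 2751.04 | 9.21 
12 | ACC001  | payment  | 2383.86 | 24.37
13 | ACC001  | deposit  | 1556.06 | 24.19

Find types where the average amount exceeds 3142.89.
SELECT type, AVG(amount)
FROM transactions
GROUP BY type
HAVING AVG(amount) > 3142.89

Result:
  payment: avg=3160.58
  refund: avg=3573.00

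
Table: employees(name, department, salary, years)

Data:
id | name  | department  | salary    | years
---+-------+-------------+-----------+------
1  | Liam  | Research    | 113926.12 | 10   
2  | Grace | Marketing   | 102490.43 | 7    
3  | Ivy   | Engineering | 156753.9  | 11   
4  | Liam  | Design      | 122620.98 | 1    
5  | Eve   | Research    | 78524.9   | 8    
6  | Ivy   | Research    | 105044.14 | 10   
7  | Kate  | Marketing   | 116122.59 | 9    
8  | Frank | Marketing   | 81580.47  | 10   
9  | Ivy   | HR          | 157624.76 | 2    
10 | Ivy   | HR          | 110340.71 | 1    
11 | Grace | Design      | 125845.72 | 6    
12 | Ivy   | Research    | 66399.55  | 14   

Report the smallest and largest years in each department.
SELECT department, MIN(years), MAX(years)
FROM employees
GROUP BY department

Result:
  Design: min=1, max=6
  Engineering: min=11, max=11
  HR: min=1, max=2
  Marketing: min=7, max=10
  Research: min=8, max=14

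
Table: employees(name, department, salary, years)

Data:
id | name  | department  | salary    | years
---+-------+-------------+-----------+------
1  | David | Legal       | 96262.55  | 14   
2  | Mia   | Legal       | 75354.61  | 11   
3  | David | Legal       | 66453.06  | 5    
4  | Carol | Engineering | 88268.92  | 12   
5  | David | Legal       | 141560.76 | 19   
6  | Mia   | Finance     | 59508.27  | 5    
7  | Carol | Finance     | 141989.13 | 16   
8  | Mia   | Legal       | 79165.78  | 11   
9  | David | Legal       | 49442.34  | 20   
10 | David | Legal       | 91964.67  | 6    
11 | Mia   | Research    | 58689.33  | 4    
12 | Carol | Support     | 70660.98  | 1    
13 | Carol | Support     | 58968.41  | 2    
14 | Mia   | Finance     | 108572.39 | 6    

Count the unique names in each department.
SELECT department, COUNT(DISTINCT name)
FROM employees
GROUP BY department

Result:
  Engineering: 1 distinct
  Finance: 2 distinct
  Legal: 2 distinct
  Research: 1 distinct
  Support: 1 distinct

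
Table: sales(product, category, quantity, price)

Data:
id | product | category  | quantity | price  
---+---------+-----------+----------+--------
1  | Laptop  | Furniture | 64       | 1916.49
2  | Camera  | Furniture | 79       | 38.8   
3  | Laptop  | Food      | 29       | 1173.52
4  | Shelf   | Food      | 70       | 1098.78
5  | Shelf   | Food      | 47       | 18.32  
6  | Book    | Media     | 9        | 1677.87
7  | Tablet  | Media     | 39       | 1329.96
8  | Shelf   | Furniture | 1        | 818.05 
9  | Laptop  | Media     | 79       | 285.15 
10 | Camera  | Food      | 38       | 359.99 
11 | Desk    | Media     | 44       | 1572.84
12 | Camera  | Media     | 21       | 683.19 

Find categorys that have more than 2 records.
SELECT category, COUNT(*) as cnt
FROM sales
GROUP BY category
HAVING COUNT(*) > 2

Result:
  Food: 4
  Furniture: 3
  Media: 5

Note: HAVING filters groups after aggregation, WHERE filters rows before.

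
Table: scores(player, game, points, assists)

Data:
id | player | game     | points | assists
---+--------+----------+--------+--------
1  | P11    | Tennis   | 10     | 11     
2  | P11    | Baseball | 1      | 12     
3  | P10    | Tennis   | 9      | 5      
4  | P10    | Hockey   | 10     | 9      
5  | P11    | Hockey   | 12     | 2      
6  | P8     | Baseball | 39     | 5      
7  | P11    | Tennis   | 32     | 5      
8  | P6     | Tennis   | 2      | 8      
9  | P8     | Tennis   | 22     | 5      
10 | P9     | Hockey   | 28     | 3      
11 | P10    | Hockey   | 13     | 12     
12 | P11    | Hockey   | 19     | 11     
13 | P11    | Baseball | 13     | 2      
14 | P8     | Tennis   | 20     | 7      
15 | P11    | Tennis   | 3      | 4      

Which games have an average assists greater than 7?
SELECT game, AVG(assists)
FROM scores
GROUP BY game
HAVING AVG(assists) > 7

Result:
  Hockey: avg=7.40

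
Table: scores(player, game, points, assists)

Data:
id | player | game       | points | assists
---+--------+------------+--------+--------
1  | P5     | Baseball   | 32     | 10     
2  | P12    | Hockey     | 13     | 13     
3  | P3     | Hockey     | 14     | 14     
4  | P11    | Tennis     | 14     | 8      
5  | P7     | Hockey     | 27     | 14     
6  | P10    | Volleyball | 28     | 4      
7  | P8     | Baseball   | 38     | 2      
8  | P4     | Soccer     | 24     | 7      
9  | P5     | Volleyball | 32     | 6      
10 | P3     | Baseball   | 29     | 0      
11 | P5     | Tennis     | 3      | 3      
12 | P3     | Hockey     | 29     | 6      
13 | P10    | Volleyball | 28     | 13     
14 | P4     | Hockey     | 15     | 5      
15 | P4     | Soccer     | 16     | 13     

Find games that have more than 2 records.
SELECT game, COUNT(*) as cnt
FROM scores
GROUP BY game
HAVING COUNT(*) > 2

Result:
  Baseball: 3
  Hockey: 5
  Volleyball: 3

Note: HAVING filters groups after aggregation, WHERE filters rows before.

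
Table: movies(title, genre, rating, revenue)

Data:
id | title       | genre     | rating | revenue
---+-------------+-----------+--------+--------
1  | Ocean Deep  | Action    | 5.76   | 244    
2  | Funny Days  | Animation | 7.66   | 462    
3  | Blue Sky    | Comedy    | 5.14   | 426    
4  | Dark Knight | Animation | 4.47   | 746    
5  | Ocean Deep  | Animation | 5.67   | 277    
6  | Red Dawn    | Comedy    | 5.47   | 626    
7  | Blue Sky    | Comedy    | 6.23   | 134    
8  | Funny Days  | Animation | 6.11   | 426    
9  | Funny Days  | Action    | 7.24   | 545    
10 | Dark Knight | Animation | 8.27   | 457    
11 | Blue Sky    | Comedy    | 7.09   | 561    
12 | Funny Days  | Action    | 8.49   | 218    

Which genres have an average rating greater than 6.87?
SELECT genre, AVG(rating)
FROM movies
GROUP BY genre
HAVING AVG(rating) > 6.87

Result:
  Action: avg=7.16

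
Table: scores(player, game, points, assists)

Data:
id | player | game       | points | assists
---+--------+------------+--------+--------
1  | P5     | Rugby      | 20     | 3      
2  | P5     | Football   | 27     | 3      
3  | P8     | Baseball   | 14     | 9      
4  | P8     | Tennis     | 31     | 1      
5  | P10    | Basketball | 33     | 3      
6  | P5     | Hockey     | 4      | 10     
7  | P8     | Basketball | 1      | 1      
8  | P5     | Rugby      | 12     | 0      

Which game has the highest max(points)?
SELECT game, MAX(points) as val
FROM scores
GROUP BY game
ORDER BY val DESC
LIMIT 1

Result: Basketball with max(points) = 33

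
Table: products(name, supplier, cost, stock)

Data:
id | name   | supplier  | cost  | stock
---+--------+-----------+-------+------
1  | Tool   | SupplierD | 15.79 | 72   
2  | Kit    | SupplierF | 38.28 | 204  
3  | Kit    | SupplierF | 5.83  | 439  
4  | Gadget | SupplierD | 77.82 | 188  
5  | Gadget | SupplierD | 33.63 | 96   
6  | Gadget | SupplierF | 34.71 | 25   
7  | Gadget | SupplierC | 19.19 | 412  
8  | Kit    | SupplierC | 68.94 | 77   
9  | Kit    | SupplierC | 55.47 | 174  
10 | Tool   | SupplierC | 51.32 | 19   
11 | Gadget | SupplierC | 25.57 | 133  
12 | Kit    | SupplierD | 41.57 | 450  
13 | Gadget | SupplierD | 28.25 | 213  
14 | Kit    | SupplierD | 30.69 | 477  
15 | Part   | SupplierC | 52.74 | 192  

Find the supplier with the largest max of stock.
SELECT supplier, MAX(stock) as val
FROM products
GROUP BY supplier
ORDER BY val DESC
LIMIT 1

Result: SupplierD with max(stock) = 477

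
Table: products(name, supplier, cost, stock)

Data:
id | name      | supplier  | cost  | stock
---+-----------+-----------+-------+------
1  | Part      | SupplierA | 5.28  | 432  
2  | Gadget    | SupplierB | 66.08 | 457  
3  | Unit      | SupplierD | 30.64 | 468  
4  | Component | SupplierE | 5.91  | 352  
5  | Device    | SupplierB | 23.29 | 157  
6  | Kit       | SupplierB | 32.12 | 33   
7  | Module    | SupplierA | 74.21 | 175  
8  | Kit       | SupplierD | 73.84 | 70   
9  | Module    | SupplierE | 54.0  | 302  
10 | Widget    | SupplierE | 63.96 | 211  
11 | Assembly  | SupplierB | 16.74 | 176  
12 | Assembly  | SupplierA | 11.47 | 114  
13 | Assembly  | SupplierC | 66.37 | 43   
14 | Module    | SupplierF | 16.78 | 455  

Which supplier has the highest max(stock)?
SELECT supplier, MAX(stock) as val
FROM products
GROUP BY supplier
ORDER BY val DESC
LIMIT 1

Result: SupplierD with max(stock) = 468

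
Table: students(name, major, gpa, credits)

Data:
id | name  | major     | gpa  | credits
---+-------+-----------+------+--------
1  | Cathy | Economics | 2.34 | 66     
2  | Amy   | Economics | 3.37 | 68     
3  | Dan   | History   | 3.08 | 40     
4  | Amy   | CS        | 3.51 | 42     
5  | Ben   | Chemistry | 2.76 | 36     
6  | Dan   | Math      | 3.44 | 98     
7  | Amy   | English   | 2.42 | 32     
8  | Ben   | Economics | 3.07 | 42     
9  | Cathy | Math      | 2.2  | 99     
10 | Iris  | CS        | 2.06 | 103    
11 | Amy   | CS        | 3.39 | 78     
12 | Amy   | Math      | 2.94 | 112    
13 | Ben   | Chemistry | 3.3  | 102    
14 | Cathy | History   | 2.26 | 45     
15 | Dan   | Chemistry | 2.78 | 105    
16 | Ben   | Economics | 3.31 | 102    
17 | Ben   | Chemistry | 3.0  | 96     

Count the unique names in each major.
SELECT major, COUNT(DISTINCT name)
FROM students
GROUP BY major

Result:
  CS: 2 distinct
  Chemistry: 2 distinct
  Economics: 3 distinct
  English: 1 distinct
  History: 2 distinct
  Math: 3 distinct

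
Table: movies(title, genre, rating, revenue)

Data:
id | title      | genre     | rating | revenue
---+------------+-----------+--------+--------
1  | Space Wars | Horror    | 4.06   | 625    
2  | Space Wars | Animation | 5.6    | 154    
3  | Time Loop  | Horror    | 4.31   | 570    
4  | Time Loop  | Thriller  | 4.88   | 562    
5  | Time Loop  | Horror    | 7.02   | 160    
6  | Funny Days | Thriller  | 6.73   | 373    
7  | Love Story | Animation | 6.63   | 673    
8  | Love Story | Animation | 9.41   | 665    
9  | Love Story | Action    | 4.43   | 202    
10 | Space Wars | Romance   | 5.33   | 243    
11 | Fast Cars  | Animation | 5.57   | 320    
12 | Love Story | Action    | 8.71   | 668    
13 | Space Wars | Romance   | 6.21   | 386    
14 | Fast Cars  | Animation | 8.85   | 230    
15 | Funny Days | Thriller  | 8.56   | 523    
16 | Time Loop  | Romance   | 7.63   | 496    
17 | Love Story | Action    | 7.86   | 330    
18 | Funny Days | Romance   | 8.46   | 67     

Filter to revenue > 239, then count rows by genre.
SELECT genre, COUNT(*)
FROM movies
WHERE revenue > 239
GROUP BY genre

Note: WHERE filters rows before grouping.

Result:
  Action: 2
  Animation: 3
  Horror: 2
  Romance: 3
  Thriller: 3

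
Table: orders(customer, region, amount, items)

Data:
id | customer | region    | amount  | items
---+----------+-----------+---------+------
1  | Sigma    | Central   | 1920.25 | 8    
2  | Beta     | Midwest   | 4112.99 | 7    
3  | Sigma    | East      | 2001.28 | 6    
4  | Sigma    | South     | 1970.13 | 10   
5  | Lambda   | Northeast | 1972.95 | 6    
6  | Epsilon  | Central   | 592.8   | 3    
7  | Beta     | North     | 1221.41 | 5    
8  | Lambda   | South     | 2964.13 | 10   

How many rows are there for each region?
SELECT region, COUNT(*) as count
FROM orders
GROUP BY region

Result:
  Central: 2
  East: 1
  Midwest: 1
  North: 1
  Northeast: 1
  South: 2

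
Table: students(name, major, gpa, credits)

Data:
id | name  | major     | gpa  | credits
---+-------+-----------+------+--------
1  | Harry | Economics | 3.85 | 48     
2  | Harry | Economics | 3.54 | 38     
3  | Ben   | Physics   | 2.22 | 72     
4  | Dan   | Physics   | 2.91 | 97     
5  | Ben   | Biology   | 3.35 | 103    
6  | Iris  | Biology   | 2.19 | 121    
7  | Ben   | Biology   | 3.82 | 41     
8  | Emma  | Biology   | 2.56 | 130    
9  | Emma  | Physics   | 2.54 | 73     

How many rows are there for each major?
SELECT major, COUNT(*) as count
FROM students
GROUP BY major

Result:
  Biology: 4
  Economics: 2
  Physics: 3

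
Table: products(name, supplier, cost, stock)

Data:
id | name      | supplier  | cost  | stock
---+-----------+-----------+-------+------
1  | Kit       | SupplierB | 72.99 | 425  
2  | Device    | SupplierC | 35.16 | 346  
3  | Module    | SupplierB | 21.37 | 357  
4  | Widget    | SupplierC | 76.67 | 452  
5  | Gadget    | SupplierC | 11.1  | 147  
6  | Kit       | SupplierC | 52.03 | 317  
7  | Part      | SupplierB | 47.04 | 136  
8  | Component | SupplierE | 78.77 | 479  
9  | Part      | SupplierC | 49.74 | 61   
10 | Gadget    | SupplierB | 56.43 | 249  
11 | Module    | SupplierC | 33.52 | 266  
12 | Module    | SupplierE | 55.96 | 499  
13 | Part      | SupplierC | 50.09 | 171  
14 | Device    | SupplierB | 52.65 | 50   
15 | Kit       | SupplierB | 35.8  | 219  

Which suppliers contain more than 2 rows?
SELECT supplier, COUNT(*) as cnt
FROM products
GROUP BY supplier
HAVING COUNT(*) > 2

Result:
  SupplierB: 6
  SupplierC: 7

Note: HAVING filters groups after aggregation, WHERE filters rows before.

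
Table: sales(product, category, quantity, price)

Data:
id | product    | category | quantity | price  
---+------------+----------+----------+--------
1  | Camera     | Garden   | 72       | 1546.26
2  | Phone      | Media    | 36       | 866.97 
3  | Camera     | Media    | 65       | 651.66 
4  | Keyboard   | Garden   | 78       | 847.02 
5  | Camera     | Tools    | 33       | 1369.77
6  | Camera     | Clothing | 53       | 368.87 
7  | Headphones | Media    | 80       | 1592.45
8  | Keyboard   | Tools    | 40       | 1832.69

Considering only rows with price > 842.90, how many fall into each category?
SELECT category, COUNT(*)
FROM sales
WHERE price > 842.90
GROUP BY category

Note: WHERE filters rows before grouping.

Result:
  Garden: 2
  Media: 2
  Tools: 2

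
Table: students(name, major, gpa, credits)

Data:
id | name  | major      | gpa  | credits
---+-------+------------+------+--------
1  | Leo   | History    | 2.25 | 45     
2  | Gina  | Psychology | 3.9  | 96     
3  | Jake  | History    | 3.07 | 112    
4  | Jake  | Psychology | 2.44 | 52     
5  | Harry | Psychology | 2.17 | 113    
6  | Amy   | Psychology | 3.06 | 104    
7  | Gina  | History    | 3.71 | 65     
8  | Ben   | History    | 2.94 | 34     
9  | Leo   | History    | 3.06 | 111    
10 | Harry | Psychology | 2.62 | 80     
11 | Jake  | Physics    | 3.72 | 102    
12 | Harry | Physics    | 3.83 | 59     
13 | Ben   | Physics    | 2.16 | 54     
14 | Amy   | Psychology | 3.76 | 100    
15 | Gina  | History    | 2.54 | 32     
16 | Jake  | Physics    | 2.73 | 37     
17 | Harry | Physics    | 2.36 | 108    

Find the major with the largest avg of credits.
SELECT major, AVG(credits) as val
FROM students
GROUP BY major
ORDER BY val DESC
LIMIT 1

Result: Psychology with avg(credits) = 90.83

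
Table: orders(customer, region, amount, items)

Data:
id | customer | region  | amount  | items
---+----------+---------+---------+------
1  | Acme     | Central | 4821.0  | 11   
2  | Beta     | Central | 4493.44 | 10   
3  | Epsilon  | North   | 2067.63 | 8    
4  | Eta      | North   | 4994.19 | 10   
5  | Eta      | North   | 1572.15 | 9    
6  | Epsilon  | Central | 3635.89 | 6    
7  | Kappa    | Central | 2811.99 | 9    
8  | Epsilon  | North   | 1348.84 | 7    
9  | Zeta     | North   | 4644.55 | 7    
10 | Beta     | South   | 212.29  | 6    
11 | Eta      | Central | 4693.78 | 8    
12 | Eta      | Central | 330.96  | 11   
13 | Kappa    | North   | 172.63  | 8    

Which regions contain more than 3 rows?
SELECT region, COUNT(*) as cnt
FROM orders
GROUP BY region
HAVING COUNT(*) > 3

Result:
  Central: 6
  North: 6

Note: HAVING filters groups after aggregation, WHERE filters rows before.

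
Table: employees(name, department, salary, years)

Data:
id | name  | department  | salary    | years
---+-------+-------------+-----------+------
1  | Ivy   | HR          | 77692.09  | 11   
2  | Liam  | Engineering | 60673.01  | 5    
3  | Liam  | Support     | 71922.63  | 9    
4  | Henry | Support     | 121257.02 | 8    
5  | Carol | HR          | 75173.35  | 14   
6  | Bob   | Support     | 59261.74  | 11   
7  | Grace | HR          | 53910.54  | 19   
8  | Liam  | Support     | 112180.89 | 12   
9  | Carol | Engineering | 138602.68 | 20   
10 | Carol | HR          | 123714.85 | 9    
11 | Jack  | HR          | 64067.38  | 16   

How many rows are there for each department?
SELECT department, COUNT(*) as count
FROM employees
GROUP BY department

Result:
  Engineering: 2
  HR: 5
  Support: 4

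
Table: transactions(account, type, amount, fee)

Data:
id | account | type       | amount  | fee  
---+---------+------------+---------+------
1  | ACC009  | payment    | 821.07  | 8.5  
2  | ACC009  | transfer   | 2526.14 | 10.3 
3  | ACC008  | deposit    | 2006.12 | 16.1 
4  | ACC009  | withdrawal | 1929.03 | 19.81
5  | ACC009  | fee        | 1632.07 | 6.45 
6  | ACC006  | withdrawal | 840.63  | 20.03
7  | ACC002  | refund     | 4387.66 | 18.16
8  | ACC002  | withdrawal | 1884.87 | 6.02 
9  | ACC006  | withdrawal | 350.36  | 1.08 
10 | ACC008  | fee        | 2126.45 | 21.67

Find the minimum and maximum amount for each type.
SELECT type, MIN(amount), MAX(amount)
FROM transactions
GROUP BY type

Result:
  deposit: min=2006.12, max=2006.12
  fee: min=1632.07, max=2126.45
  payment: min=821.07, max=821.07
  refund: min=4387.66, max=4387.66
  transfer: min=2526.14, max=2526.14
  withdrawal: min=350.36, max=1929.03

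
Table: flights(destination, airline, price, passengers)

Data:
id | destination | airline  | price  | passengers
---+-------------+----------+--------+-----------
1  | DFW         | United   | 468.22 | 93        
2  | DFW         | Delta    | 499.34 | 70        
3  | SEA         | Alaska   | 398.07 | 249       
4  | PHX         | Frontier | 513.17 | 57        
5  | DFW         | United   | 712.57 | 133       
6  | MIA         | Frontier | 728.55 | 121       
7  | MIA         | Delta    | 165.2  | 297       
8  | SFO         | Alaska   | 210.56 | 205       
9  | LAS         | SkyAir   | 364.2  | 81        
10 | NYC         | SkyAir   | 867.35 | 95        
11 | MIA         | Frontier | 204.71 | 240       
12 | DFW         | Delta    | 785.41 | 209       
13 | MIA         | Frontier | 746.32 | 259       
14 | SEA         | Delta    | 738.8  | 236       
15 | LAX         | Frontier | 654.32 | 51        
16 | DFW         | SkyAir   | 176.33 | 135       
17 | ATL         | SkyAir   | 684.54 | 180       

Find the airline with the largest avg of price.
SELECT airline, AVG(price) as val
FROM flights
GROUP BY airline
ORDER BY val DESC
LIMIT 1

Result: United with avg(price) = 590.40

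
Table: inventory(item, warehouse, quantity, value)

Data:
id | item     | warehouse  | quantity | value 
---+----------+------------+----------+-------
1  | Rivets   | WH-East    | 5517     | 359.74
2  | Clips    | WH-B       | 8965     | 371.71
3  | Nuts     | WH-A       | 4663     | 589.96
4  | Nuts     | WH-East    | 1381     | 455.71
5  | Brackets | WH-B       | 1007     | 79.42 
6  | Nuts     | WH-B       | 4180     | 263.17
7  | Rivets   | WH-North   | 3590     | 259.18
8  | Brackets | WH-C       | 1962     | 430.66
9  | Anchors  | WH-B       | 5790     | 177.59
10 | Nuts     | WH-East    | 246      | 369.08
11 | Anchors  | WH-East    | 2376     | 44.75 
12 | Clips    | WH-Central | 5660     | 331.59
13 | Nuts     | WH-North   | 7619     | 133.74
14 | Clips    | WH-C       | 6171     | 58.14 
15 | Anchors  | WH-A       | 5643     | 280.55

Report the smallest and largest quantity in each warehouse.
SELECT warehouse, MIN(quantity), MAX(quantity)
FROM inventory
GROUP BY warehouse

Result:
  WH-A: min=4663, max=5643
  WH-B: min=1007, max=8965
  WH-C: min=1962, max=6171
  WH-Central: min=5660, max=5660
  WH-East: min=246, max=5517
  WH-North: min=3590, max=7619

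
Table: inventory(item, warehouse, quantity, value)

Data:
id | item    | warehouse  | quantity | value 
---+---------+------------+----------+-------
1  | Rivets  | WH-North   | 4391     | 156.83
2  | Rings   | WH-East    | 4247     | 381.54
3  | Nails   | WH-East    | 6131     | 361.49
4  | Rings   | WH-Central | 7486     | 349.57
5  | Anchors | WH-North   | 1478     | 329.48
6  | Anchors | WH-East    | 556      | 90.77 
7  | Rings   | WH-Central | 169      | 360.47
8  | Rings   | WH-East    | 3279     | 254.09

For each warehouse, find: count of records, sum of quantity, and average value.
SELECT warehouse,
       COUNT(*) as cnt,
       SUM(quantity) as total_quantity,
       AVG(value) as avg_value
FROM inventory
GROUP BY warehouse

Result:
  WH-Central: 2 records, 7655 total quantity, 355.02 avg value
  WH-East: 4 records, 14213 total quantity, 271.97 avg value
  WH-North: 2 records, 5869 total quantity, 243.16 avg value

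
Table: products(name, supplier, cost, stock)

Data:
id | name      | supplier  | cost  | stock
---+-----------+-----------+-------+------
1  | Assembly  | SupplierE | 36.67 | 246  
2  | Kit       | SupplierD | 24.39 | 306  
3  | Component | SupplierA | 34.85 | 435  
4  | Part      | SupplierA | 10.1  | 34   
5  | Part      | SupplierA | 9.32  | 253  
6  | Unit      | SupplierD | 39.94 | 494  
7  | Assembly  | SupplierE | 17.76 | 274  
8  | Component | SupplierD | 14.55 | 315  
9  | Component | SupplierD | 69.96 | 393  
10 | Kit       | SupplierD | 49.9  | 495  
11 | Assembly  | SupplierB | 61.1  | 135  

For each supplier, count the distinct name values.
SELECT supplier, COUNT(DISTINCT name)
FROM products
GROUP BY supplier

Result:
  SupplierA: 2 distinct
  SupplierB: 1 distinct
  SupplierD: 3 distinct
  SupplierE: 1 distinct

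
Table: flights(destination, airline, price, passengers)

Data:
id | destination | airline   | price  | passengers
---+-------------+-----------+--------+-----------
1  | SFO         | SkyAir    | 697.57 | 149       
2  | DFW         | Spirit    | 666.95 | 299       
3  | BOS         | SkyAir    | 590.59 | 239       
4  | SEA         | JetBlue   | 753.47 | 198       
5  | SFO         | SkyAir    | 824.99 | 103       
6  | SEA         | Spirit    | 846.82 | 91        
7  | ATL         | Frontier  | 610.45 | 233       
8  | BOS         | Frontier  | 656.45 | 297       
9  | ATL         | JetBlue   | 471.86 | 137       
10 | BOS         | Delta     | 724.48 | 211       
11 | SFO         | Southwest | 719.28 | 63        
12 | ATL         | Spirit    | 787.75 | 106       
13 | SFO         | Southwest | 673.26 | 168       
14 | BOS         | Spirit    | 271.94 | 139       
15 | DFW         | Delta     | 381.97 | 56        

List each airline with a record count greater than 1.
SELECT airline, COUNT(*) as cnt
FROM flights
GROUP BY airline
HAVING COUNT(*) > 1

Result:
  Delta: 2
  Frontier: 2
  JetBlue: 2
  SkyAir: 3
  Southwest: 2
  Spirit: 4

Note: HAVING filters groups after aggregation, WHERE filters rows before.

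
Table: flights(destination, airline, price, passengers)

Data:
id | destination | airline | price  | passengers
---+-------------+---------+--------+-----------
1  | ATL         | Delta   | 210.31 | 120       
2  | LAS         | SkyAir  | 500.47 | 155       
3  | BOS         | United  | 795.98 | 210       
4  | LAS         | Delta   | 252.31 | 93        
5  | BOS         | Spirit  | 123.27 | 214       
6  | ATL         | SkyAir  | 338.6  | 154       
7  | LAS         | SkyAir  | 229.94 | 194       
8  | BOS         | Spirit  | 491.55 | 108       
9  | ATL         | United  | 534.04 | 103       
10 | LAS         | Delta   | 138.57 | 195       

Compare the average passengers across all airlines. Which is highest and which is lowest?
SELECT airline, AVG(passengers)
FROM flights
GROUP BY airline
ORDER BY AVG(passengers)

All groups:
  Delta: 136.00
  United: 156.50
  Spirit: 161.00
  SkyAir: 167.67

Highest: SkyAir (167.67)
Lowest: Delta (136.00)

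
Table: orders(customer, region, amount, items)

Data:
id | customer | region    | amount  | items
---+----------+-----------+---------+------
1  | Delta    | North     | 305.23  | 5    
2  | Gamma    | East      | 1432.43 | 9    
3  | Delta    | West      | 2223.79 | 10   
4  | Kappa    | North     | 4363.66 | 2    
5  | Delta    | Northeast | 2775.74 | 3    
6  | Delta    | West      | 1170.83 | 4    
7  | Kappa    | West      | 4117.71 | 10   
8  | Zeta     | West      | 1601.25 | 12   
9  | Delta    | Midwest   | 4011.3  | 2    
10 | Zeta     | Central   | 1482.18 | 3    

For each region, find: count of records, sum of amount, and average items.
SELECT region,
       COUNT(*) as cnt,
       SUM(amount) as total_amount,
       AVG(items) as avg_items
FROM orders
GROUP BY region

Result:
  Central: 1 records, 1482.18 total amount, 3.00 avg items
  East: 1 records, 1432.43 total amount, 9.00 avg items
  Midwest: 1 records, 4011.30 total amount, 2.00 avg items
  North: 2 records, 4668.89 total amount, 3.50 avg items
  Northeast: 1 records, 2775.74 total amount, 3.00 avg items
  West: 4 records, 9113.58 total amount, 9.00 avg items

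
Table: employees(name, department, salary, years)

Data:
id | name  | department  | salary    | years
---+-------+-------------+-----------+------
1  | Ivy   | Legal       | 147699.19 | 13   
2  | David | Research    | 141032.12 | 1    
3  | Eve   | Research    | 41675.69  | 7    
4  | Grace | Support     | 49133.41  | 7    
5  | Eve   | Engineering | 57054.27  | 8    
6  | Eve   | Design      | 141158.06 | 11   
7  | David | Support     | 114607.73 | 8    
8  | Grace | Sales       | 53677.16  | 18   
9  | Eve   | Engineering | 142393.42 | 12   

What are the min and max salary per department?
SELECT department, MIN(salary), MAX(salary)
FROM employees
GROUP BY department

Result:
  Design: min=141158.06, max=141158.06
  Engineering: min=57054.27, max=142393.42
  Legal: min=147699.19, max=147699.19
  Research: min=41675.69, max=141032.12
  Sales: min=53677.16, max=53677.16
  Support: min=49133.41, max=114607.73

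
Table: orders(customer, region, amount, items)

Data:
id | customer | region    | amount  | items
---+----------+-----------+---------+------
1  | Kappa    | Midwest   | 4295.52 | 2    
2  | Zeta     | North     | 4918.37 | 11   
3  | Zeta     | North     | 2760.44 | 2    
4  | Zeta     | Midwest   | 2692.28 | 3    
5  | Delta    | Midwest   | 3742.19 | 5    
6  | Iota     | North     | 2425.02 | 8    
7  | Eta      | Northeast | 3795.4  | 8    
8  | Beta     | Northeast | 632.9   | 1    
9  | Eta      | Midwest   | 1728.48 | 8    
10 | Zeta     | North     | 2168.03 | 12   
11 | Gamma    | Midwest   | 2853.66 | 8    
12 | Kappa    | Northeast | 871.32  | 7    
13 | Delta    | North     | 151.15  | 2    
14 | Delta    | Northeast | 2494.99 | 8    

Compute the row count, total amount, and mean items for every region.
SELECT region,
       COUNT(*) as cnt,
       SUM(amount) as total_amount,
       AVG(items) as avg_items
FROM orders
GROUP BY region

Result:
  Midwest: 5 records, 15312.13 total amount, 5.20 avg items
  North: 5 records, 12423.01 total amount, 7.00 avg items
  Northeast: 4 records, 7794.61 total amount, 6.00 avg items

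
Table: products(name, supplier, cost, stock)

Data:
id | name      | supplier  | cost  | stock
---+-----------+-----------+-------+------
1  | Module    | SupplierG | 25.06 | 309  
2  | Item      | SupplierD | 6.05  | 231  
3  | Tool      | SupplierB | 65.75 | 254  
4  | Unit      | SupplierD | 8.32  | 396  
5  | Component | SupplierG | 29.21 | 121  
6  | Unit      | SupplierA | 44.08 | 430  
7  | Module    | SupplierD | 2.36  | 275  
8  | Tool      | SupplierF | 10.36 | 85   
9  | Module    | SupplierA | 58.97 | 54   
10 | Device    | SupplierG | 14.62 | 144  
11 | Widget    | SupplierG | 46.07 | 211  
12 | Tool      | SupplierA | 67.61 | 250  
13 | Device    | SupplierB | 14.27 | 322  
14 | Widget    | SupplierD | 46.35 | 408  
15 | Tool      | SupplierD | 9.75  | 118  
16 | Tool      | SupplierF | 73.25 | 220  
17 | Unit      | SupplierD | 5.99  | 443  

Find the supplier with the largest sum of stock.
SELECT supplier, SUM(stock) as val
FROM products
GROUP BY supplier
ORDER BY val DESC
LIMIT 1

Result: SupplierD with sum(stock) = 1871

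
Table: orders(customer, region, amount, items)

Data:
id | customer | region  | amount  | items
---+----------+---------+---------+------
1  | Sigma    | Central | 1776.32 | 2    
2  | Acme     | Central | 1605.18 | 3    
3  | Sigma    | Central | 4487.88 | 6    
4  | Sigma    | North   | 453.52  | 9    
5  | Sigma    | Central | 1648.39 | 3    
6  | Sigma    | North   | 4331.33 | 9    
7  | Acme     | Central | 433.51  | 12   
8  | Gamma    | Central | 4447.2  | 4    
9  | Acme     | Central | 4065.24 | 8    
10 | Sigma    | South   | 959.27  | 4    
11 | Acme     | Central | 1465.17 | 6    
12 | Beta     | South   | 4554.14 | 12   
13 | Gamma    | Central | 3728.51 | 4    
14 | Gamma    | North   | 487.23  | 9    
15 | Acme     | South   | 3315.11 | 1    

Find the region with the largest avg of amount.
SELECT region, AVG(amount) as val
FROM orders
GROUP BY region
ORDER BY val DESC
LIMIT 1

Result: South with avg(amount) = 2942.84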